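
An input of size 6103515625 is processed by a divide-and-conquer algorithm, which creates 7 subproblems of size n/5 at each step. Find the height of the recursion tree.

For divide and conquer with division factor 5:

Problem sizes at each level:
Level 0: 6103515625
Level 1: 1220703125
Level 2: 244140625
Level 3: 48828125
Level 4: 9765625
Level 5: 1953125
Level 6: 390625
Level 7: 78125
Level 8: 15625
Level 9: 3125
Level 10: 625
Level 11: 125
Level 12: 25
Level 13: 5
Level 14: 1

The root is level 0 and the size-1 base case is level 14 (the tree spans levels 0 through 14, i.e. 15 levels counting the root), so the depth is the number of divisions: log_5(6103515625) = 14

The recursion tree depth is log_5(6103515625) = 14. At each level, the problem size is divided by 5, so it takes 14 divisions to reduce to a base case of size 1. The algorithm makes 7 recursive calls at each level.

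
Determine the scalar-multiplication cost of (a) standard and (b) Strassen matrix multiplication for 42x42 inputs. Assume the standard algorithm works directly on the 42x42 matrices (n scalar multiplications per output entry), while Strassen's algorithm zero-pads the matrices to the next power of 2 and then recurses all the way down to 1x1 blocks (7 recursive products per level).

Matrix multiplication for 42x42 matrices:

Strassen's algorithm requires power-of-2 dimensions. Pad 42x42 to 64x64 (next power of 2).

Standard algorithm: 42^3 = 74088 multiplications
Strassen's algorithm: 7^(log2(64)) = 7^6 = 117649 multiplications
Difference: 74088 - 117649 = -43561 (Strassen uses MORE here due to padding overhead — for small or just-over-power-of-2 n, padding can outweigh the per-level savings)

Standard: 74088 multiplications (42^3). Strassen: 117649 multiplications (7^6, after padding to 64x64). Strassen reduces 8 recursive multiplications to 7 at each level.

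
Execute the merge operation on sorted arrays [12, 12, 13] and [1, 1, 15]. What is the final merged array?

Merging process:

Compare 12 vs 1: take 1 from right. Merged: [1]
Compare 12 vs 1: take 1 from right. Merged: [1, 1]
Compare 12 vs 15: take 12 from left. Merged: [1, 1, 12]
Compare 12 vs 15: take 12 from left. Merged: [1, 1, 12, 12]
Compare 13 vs 15: take 13 from left. Merged: [1, 1, 12, 12, 13]
Append remaining from right: [15]. Merged: [1, 1, 12, 12, 13, 15]

Final merged array: [1, 1, 12, 12, 13, 15]
Total comparisons: 5

The merged array is [1, 1, 12, 12, 13, 15], requiring 5 comparisons. The merge step runs in O(n) time where n is the total number of elements.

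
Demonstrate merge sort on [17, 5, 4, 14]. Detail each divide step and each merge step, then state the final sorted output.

Merge sort trace:

Split: [17, 5, 4, 14] -> [17, 5] and [4, 14]
  Split: [17, 5] -> [17] and [5]
  Merge: [17] + [5] -> [5, 17]
  Split: [4, 14] -> [4] and [14]
  Merge: [4] + [14] -> [4, 14]
Merge: [5, 17] + [4, 14] -> [4, 5, 14, 17]

Final sorted array: [4, 5, 14, 17]

The merge sort proceeds by recursively splitting the array and merging sorted halves.
After all merges, the sorted array is [4, 5, 14, 17].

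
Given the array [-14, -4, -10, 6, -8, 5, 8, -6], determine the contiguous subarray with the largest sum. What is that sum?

Using Kadane's algorithm on [-14, -4, -10, 6, -8, 5, 8, -6]:

Scanning through the array:
Position 1 (value -4): max_ending_here = -4, max_so_far = -4
Position 2 (value -10): max_ending_here = -10, max_so_far = -4
Position 3 (value 6): max_ending_here = 6, max_so_far = 6
Position 4 (value -8): max_ending_here = -2, max_so_far = 6
Position 5 (value 5): max_ending_here = 5, max_so_far = 6
Position 6 (value 8): max_ending_here = 13, max_so_far = 13
Position 7 (value -6): max_ending_here = 7, max_so_far = 13

Maximum subarray: [5, 8]
Maximum sum: 13

The maximum subarray is [5, 8] with sum 13. This subarray runs from index 5 to index 6.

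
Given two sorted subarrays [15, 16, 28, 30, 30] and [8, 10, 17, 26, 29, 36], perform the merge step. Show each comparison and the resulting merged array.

Merging process:

Compare 15 vs 8: take 8 from right. Merged: [8]
Compare 15 vs 10: take 10 from right. Merged: [8, 10]
Compare 15 vs 17: take 15 from left. Merged: [8, 10, 15]
Compare 16 vs 17: take 16 from left. Merged: [8, 10, 15, 16]
Compare 28 vs 17: take 17 from right. Merged: [8, 10, 15, 16, 17]
Compare 28 vs 26: take 26 from right. Merged: [8, 10, 15, 16, 17, 26]
Compare 28 vs 29: take 28 from left. Merged: [8, 10, 15, 16, 17, 26, 28]
Compare 30 vs 29: take 29 from right. Merged: [8, 10, 15, 16, 17, 26, 28, 29]
Compare 30 vs 36: take 30 from left. Merged: [8, 10, 15, 16, 17, 26, 28, 29, 30]
Compare 30 vs 36: take 30 from left. Merged: [8, 10, 15, 16, 17, 26, 28, 29, 30, 30]
Append remaining from right: [36]. Merged: [8, 10, 15, 16, 17, 26, 28, 29, 30, 30, 36]

Final merged array: [8, 10, 15, 16, 17, 26, 28, 29, 30, 30, 36]
Total comparisons: 10

The merged array is [8, 10, 15, 16, 17, 26, 28, 29, 30, 30, 36], requiring 10 comparisons. The merge step runs in O(n) time where n is the total number of elements.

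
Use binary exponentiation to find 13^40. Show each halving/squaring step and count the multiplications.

Computing 13^40 by squaring (build up from 13^1; each line after the first costs one multiplication):

13^1 = 13
13^2 = (13^1)^2 = 13^2 = 169
13^4 = (13^2)^2 = 169^2 = 28561
13^5 = 13 * 13^4 = 13 * 28561 = 371293
13^10 = (13^5)^2 = 371293^2 = 137858491849
13^20 = (13^10)^2 = 137858491849^2 = 19004963774880799438801
13^40 = (13^20)^2 = 19004963774880799438801^2 = 361188648084531445929920877641340156544317601

Result: 361188648084531445929920877641340156544317601
Multiplications needed: 6 (6 lines after 13^1)

13^40 = 361188648084531445929920877641340156544317601. Using exponentiation by squaring, this requires 6 multiplications. The key idea: if the exponent is even, square the half-power; if odd, multiply by the base once.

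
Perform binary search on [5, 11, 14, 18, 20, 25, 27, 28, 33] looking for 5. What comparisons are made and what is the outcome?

Binary search for 5 in [5, 11, 14, 18, 20, 25, 27, 28, 33]:

lo=0, hi=8, mid=4, arr[mid]=20 -> 20 > 5, search left half
lo=0, hi=3, mid=1, arr[mid]=11 -> 11 > 5, search left half
lo=0, hi=0, mid=0, arr[mid]=5 -> Found target at index 0!

Binary search finds 5 at index 0 after 3 comparisons. The search repeatedly halves the search space by comparing with the middle element.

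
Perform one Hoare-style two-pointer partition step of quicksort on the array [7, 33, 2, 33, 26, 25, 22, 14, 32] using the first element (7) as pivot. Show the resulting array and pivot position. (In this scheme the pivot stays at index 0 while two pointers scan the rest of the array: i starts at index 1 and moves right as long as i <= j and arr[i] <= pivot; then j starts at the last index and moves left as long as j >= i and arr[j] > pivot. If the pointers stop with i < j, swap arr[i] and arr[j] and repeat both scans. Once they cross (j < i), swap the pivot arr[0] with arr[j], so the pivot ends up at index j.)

Hoare-style two-pointer partition with pivot = 7:

Initial array: [7, 33, 2, 33, 26, 25, 22, 14, 32]

Pointers start at i = 1, j = 8.
i stops at index 1 (arr[1]=33 > 7), j stops at index 2 (arr[2]=2 <= 7): swap arr[1] and arr[2], array becomes [7, 2, 33, 33, 26, 25, 22, 14, 32]
i ends at 2, j ends at 1: the pointers have crossed (j < i), so scanning stops.

Swap pivot arr[0] with arr[1] to place pivot at position 1: [2, 7, 33, 33, 26, 25, 22, 14, 32]
Pivot position: 1

After partitioning with pivot 7, the array becomes [2, 7, 33, 33, 26, 25, 22, 14, 32]. The pivot is placed at index 1. All elements to the left of the pivot are <= 7, and all elements to the right are > 7.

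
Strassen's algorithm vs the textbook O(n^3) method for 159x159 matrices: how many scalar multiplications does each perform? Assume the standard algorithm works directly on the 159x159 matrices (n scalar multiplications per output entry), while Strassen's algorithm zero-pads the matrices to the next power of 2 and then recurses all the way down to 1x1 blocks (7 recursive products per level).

Matrix multiplication for 159x159 matrices:

Strassen's algorithm requires power-of-2 dimensions. Pad 159x159 to 256x256 (next power of 2).

Standard algorithm: 159^3 = 4019679 multiplications
Strassen's algorithm: 7^(log2(256)) = 7^8 = 5764801 multiplications
Difference: 4019679 - 5764801 = -1745122 (Strassen uses MORE here due to padding overhead — for small or just-over-power-of-2 n, padding can outweigh the per-level savings)

Standard: 4019679 multiplications (159^3). Strassen: 5764801 multiplications (7^8, after padding to 256x256). Strassen reduces 8 recursive multiplications to 7 at each level.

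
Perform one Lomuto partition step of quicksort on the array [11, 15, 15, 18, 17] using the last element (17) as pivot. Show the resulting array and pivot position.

Lomuto partition with pivot = 17:

Initial array: [11, 15, 15, 18, 17]

arr[0]=11 <= 17: swap with position 0, array becomes [11, 15, 15, 18, 17]
arr[1]=15 <= 17: swap with position 1, array becomes [11, 15, 15, 18, 17]
arr[2]=15 <= 17: swap with position 2, array becomes [11, 15, 15, 18, 17]
arr[3]=18 > 17: no swap

Place pivot at position 3: [11, 15, 15, 17, 18]
Pivot position: 3

After partitioning with pivot 17, the array becomes [11, 15, 15, 17, 18]. The pivot is placed at index 3. All elements to the left of the pivot are <= 17, and all elements to the right are > 17.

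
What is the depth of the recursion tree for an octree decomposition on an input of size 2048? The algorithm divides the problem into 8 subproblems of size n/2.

For divide and conquer with division factor 2:

Problem sizes at each level:
Level 0: 2048
Level 1: 1024
Level 2: 512
Level 3: 256
Level 4: 128
Level 5: 64
Level 6: 32
Level 7: 16
Level 8: 8
Level 9: 4
Level 10: 2
Level 11: 1

The root is level 0 and the size-1 base case is level 11 (the tree spans levels 0 through 11, i.e. 12 levels counting the root), so the depth is the number of divisions: log_2(2048) = 11

The recursion tree depth is log_2(2048) = 11. At each level, the problem size is divided by 2, so it takes 11 divisions to reduce to a base case of size 1. The algorithm makes 8 recursive calls at each level.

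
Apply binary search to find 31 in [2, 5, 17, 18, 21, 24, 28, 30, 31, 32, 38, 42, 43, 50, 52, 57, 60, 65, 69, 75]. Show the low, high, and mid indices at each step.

Binary search for 31 in [2, 5, 17, 18, 21, 24, 28, 30, 31, 32, 38, 42, 43, 50, 52, 57, 60, 65, 69, 75]:

lo=0, hi=19, mid=9, arr[mid]=32 -> 32 > 31, search left half
lo=0, hi=8, mid=4, arr[mid]=21 -> 21 < 31, search right half
lo=5, hi=8, mid=6, arr[mid]=28 -> 28 < 31, search right half
lo=7, hi=8, mid=7, arr[mid]=30 -> 30 < 31, search right half
lo=8, hi=8, mid=8, arr[mid]=31 -> Found target at index 8!

Binary search finds 31 at index 8 after 5 comparisons. The search repeatedly halves the search space by comparing with the middle element.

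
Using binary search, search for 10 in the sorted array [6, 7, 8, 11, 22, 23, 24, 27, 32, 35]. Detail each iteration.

Binary search for 10 in [6, 7, 8, 11, 22, 23, 24, 27, 32, 35]:

lo=0, hi=9, mid=4, arr[mid]=22 -> 22 > 10, search left half
lo=0, hi=3, mid=1, arr[mid]=7 -> 7 < 10, search right half
lo=2, hi=3, mid=2, arr[mid]=8 -> 8 < 10, search right half
lo=3, hi=3, mid=3, arr[mid]=11 -> 11 > 10, search left half
lo=3 > hi=2, target 10 not found

Binary search determines that 10 is not in the array after 4 comparisons. The search space was exhausted without finding the target.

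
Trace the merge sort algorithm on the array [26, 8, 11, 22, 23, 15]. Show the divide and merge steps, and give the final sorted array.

Merge sort trace:

Split: [26, 8, 11, 22, 23, 15] -> [26, 8, 11] and [22, 23, 15]
  Split: [26, 8, 11] -> [26] and [8, 11]
    Split: [8, 11] -> [8] and [11]
    Merge: [8] + [11] -> [8, 11]
  Merge: [26] + [8, 11] -> [8, 11, 26]
  Split: [22, 23, 15] -> [22] and [23, 15]
    Split: [23, 15] -> [23] and [15]
    Merge: [23] + [15] -> [15, 23]
  Merge: [22] + [15, 23] -> [15, 22, 23]
Merge: [8, 11, 26] + [15, 22, 23] -> [8, 11, 15, 22, 23, 26]

Final sorted array: [8, 11, 15, 22, 23, 26]

The merge sort proceeds by recursively splitting the array and merging sorted halves.
After all merges, the sorted array is [8, 11, 15, 22, 23, 26].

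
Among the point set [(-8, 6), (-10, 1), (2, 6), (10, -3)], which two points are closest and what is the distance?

Computing all pairwise distances among 4 points:

d((-8, 6), (-10, 1)) = 5.3852 <-- minimum
d((-8, 6), (2, 6)) = 10.0
d((-8, 6), (10, -3)) = 20.1246
d((-10, 1), (2, 6)) = 13.0
d((-10, 1), (10, -3)) = 20.3961
d((2, 6), (10, -3)) = 12.0416

Closest pair: (-8, 6) and (-10, 1) with distance 5.3852

The closest pair is (-8, 6) and (-10, 1) with Euclidean distance 5.3852. For 4 points, brute-force pairwise comparison is shown above. For large n, the divide-and-conquer algorithm (sort by x, recurse on halves, check the dividing strip) achieves O(n log n).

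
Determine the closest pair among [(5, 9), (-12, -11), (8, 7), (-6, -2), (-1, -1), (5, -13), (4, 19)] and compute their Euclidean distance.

Computing all pairwise distances among 7 points:

d((5, 9), (-12, -11)) = 26.2488
d((5, 9), (8, 7)) = 3.6056 <-- minimum
d((5, 9), (-6, -2)) = 15.5563
d((5, 9), (-1, -1)) = 11.6619
d((5, 9), (5, -13)) = 22.0
d((5, 9), (4, 19)) = 10.0499
d((-12, -11), (8, 7)) = 26.9072
d((-12, -11), (-6, -2)) = 10.8167
d((-12, -11), (-1, -1)) = 14.8661
d((-12, -11), (5, -13)) = 17.1172
d((-12, -11), (4, 19)) = 34.0
d((8, 7), (-6, -2)) = 16.6433
d((8, 7), (-1, -1)) = 12.0416
d((8, 7), (5, -13)) = 20.2237
d((8, 7), (4, 19)) = 12.6491
d((-6, -2), (-1, -1)) = 5.099
d((-6, -2), (5, -13)) = 15.5563
d((-6, -2), (4, 19)) = 23.2594
d((-1, -1), (5, -13)) = 13.4164
d((-1, -1), (4, 19)) = 20.6155
d((5, -13), (4, 19)) = 32.0156

Closest pair: (5, 9) and (8, 7) with distance 3.6056

The closest pair is (5, 9) and (8, 7) with Euclidean distance 3.6056. For 7 points, brute-force pairwise comparison is shown above. For large n, the divide-and-conquer algorithm (sort by x, recurse on halves, check the dividing strip) achieves O(n log n).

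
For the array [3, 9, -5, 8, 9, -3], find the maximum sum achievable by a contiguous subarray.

Using Kadane's algorithm on [3, 9, -5, 8, 9, -3]:

Scanning through the array:
Position 1 (value 9): max_ending_here = 12, max_so_far = 12
Position 2 (value -5): max_ending_here = 7, max_so_far = 12
Position 3 (value 8): max_ending_here = 15, max_so_far = 15
Position 4 (value 9): max_ending_here = 24, max_so_far = 24
Position 5 (value -3): max_ending_here = 21, max_so_far = 24

Maximum subarray: [3, 9, -5, 8, 9]
Maximum sum: 24

The maximum subarray is [3, 9, -5, 8, 9] with sum 24. This subarray runs from index 0 to index 4.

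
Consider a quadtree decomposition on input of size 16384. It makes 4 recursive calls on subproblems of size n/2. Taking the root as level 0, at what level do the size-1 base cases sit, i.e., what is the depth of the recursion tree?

For divide and conquer with division factor 2:

Problem sizes at each level:
Level 0: 16384
Level 1: 8192
Level 2: 4096
Level 3: 2048
Level 4: 1024
Level 5: 512
Level 6: 256
Level 7: 128
Level 8: 64
Level 9: 32
Level 10: 16
Level 11: 8
Level 12: 4
Level 13: 2
Level 14: 1

The root is level 0 and the size-1 base case is level 14 (the tree spans levels 0 through 14, i.e. 15 levels counting the root), so the depth is the number of divisions: log_2(16384) = 14

The recursion tree depth is log_2(16384) = 14. At each level, the problem size is divided by 2, so it takes 14 divisions to reduce to a base case of size 1. The algorithm makes 4 recursive calls at each level.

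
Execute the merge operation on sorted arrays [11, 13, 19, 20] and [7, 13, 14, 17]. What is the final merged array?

Merging process:

Compare 11 vs 7: take 7 from right. Merged: [7]
Compare 11 vs 13: take 11 from left. Merged: [7, 11]
Compare 13 vs 13: take 13 from left. Merged: [7, 11, 13]
Compare 19 vs 13: take 13 from right. Merged: [7, 11, 13, 13]
Compare 19 vs 14: take 14 from right. Merged: [7, 11, 13, 13, 14]
Compare 19 vs 17: take 17 from right. Merged: [7, 11, 13, 13, 14, 17]
Append remaining from left: [19, 20]. Merged: [7, 11, 13, 13, 14, 17, 19, 20]

Final merged array: [7, 11, 13, 13, 14, 17, 19, 20]
Total comparisons: 6

The merged array is [7, 11, 13, 13, 14, 17, 19, 20], requiring 6 comparisons. The merge step runs in O(n) time where n is the total number of elements.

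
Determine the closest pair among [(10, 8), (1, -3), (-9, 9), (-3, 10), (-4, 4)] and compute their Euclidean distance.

Computing all pairwise distances among 5 points:

d((10, 8), (1, -3)) = 14.2127
d((10, 8), (-9, 9)) = 19.0263
d((10, 8), (-3, 10)) = 13.1529
d((10, 8), (-4, 4)) = 14.5602
d((1, -3), (-9, 9)) = 15.6205
d((1, -3), (-3, 10)) = 13.6015
d((1, -3), (-4, 4)) = 8.6023
d((-9, 9), (-3, 10)) = 6.0828 <-- minimum
d((-9, 9), (-4, 4)) = 7.0711
d((-3, 10), (-4, 4)) = 6.0828 <-- minimum

Minimum distance: 6.0828 (tie among 2 pairs: (-9, 9) and (-3, 10); (-3, 10) and (-4, 4))

The minimum Euclidean distance is 6.0828. There is a tie: 2 pairs achieve this minimum — (-9, 9) and (-3, 10); (-3, 10) and (-4, 4). Any of these is a valid closest pair. For 5 points, brute-force pairwise comparison is shown above. For large n, the divide-and-conquer algorithm (sort by x, recurse on halves, check the dividing strip) achieves O(n log n).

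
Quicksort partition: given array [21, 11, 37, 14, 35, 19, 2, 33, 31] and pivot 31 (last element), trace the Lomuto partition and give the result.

Lomuto partition with pivot = 31:

Initial array: [21, 11, 37, 14, 35, 19, 2, 33, 31]

arr[0]=21 <= 31: swap with position 0, array becomes [21, 11, 37, 14, 35, 19, 2, 33, 31]
arr[1]=11 <= 31: swap with position 1, array becomes [21, 11, 37, 14, 35, 19, 2, 33, 31]
arr[2]=37 > 31: no swap
arr[3]=14 <= 31: swap with position 2, array becomes [21, 11, 14, 37, 35, 19, 2, 33, 31]
arr[4]=35 > 31: no swap
arr[5]=19 <= 31: swap with position 3, array becomes [21, 11, 14, 19, 35, 37, 2, 33, 31]
arr[6]=2 <= 31: swap with position 4, array becomes [21, 11, 14, 19, 2, 37, 35, 33, 31]
arr[7]=33 > 31: no swap

Place pivot at position 5: [21, 11, 14, 19, 2, 31, 35, 33, 37]
Pivot position: 5

After partitioning with pivot 31, the array becomes [21, 11, 14, 19, 2, 31, 35, 33, 37]. The pivot is placed at index 5. All elements to the left of the pivot are <= 31, and all elements to the right are > 31.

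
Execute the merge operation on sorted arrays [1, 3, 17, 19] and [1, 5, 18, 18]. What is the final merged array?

Merging process:

Compare 1 vs 1: take 1 from left. Merged: [1]
Compare 3 vs 1: take 1 from right. Merged: [1, 1]
Compare 3 vs 5: take 3 from left. Merged: [1, 1, 3]
Compare 17 vs 5: take 5 from right. Merged: [1, 1, 3, 5]
Compare 17 vs 18: take 17 from left. Merged: [1, 1, 3, 5, 17]
Compare 19 vs 18: take 18 from right. Merged: [1, 1, 3, 5, 17, 18]
Compare 19 vs 18: take 18 from right. Merged: [1, 1, 3, 5, 17, 18, 18]
Append remaining from left: [19]. Merged: [1, 1, 3, 5, 17, 18, 18, 19]

Final merged array: [1, 1, 3, 5, 17, 18, 18, 19]
Total comparisons: 7

The merged array is [1, 1, 3, 5, 17, 18, 18, 19], requiring 7 comparisons. The merge step runs in O(n) time where n is the total number of elements.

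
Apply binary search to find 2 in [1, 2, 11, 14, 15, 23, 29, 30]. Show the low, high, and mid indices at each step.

Binary search for 2 in [1, 2, 11, 14, 15, 23, 29, 30]:

lo=0, hi=7, mid=3, arr[mid]=14 -> 14 > 2, search left half
lo=0, hi=2, mid=1, arr[mid]=2 -> Found target at index 1!

Binary search finds 2 at index 1 after 2 comparisons. The search repeatedly halves the search space by comparing with the middle element.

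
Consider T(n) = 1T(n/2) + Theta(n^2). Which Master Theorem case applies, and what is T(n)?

Master Theorem for T(n) = 1T(n/2) + O(n^2):

a = 1, b = 2, c = 2
log_b(a) = log_2(1) = 0.0000

Case 3: c = 2 > log_2(1) = 0.0000
T(n) = O(n^2) = O(n^2)

For T(n) = 1T(n/2) + O(n^2): log_2(1) = 0.0000. This is Case 3 of the Master Theorem (c > log_b(a), work dominated by root), giving O(n^2).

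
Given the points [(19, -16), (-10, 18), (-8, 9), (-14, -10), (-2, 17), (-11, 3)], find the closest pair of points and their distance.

Computing all pairwise distances among 6 points:

d((19, -16), (-10, 18)) = 44.6878
d((19, -16), (-8, 9)) = 36.7967
d((19, -16), (-14, -10)) = 33.541
d((19, -16), (-2, 17)) = 39.1152
d((19, -16), (-11, 3)) = 35.5106
d((-10, 18), (-8, 9)) = 9.2195
d((-10, 18), (-14, -10)) = 28.2843
d((-10, 18), (-2, 17)) = 8.0623
d((-10, 18), (-11, 3)) = 15.0333
d((-8, 9), (-14, -10)) = 19.9249
d((-8, 9), (-2, 17)) = 10.0
d((-8, 9), (-11, 3)) = 6.7082 <-- minimum
d((-14, -10), (-2, 17)) = 29.5466
d((-14, -10), (-11, 3)) = 13.3417
d((-2, 17), (-11, 3)) = 16.6433

Closest pair: (-8, 9) and (-11, 3) with distance 6.7082

The closest pair is (-8, 9) and (-11, 3) with Euclidean distance 6.7082. For 6 points, brute-force pairwise comparison is shown above. For large n, the divide-and-conquer algorithm (sort by x, recurse on halves, check the dividing strip) achieves O(n log n).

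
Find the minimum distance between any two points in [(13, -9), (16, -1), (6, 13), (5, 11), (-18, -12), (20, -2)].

Computing all pairwise distances among 6 points:

d((13, -9), (16, -1)) = 8.544
d((13, -9), (6, 13)) = 23.0868
d((13, -9), (5, 11)) = 21.5407
d((13, -9), (-18, -12)) = 31.1448
d((13, -9), (20, -2)) = 9.8995
d((16, -1), (6, 13)) = 17.2047
d((16, -1), (5, 11)) = 16.2788
d((16, -1), (-18, -12)) = 35.7351
d((16, -1), (20, -2)) = 4.1231
d((6, 13), (5, 11)) = 2.2361 <-- minimum
d((6, 13), (-18, -12)) = 34.6554
d((6, 13), (20, -2)) = 20.5183
d((5, 11), (-18, -12)) = 32.5269
d((5, 11), (20, -2)) = 19.8494
d((-18, -12), (20, -2)) = 39.2938

Closest pair: (6, 13) and (5, 11) with distance 2.2361

The closest pair is (6, 13) and (5, 11) with Euclidean distance 2.2361. For 6 points, brute-force pairwise comparison is shown above. For large n, the divide-and-conquer algorithm (sort by x, recurse on halves, check the dividing strip) achieves O(n log n).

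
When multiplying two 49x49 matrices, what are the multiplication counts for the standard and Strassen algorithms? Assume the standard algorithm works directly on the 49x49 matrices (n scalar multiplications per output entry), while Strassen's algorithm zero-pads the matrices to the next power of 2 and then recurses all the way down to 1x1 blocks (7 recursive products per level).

Matrix multiplication for 49x49 matrices:

Strassen's algorithm requires power-of-2 dimensions. Pad 49x49 to 64x64 (next power of 2).

Standard algorithm: 49^3 = 117649 multiplications
Strassen's algorithm: 7^(log2(64)) = 7^6 = 117649 multiplications
Savings: 117649 - 117649 = 0 multiplications

Standard: 117649 multiplications (49^3). Strassen: 117649 multiplications (7^6, after padding to 64x64). Strassen reduces 8 recursive multiplications to 7 at each level.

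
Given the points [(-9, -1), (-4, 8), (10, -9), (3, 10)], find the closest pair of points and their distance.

Computing all pairwise distances among 4 points:

d((-9, -1), (-4, 8)) = 10.2956
d((-9, -1), (10, -9)) = 20.6155
d((-9, -1), (3, 10)) = 16.2788
d((-4, 8), (10, -9)) = 22.0227
d((-4, 8), (3, 10)) = 7.2801 <-- minimum
d((10, -9), (3, 10)) = 20.2485

Closest pair: (-4, 8) and (3, 10) with distance 7.2801

The closest pair is (-4, 8) and (3, 10) with Euclidean distance 7.2801. For 4 points, brute-force pairwise comparison is shown above. For large n, the divide-and-conquer algorithm (sort by x, recurse on halves, check the dividing strip) achieves O(n log n).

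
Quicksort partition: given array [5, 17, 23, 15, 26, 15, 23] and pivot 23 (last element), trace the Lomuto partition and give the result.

Lomuto partition with pivot = 23:

Initial array: [5, 17, 23, 15, 26, 15, 23]

arr[0]=5 <= 23: swap with position 0, array becomes [5, 17, 23, 15, 26, 15, 23]
arr[1]=17 <= 23: swap with position 1, array becomes [5, 17, 23, 15, 26, 15, 23]
arr[2]=23 <= 23: swap with position 2, array becomes [5, 17, 23, 15, 26, 15, 23]
arr[3]=15 <= 23: swap with position 3, array becomes [5, 17, 23, 15, 26, 15, 23]
arr[4]=26 > 23: no swap
arr[5]=15 <= 23: swap with position 4, array becomes [5, 17, 23, 15, 15, 26, 23]

Place pivot at position 5: [5, 17, 23, 15, 15, 23, 26]
Pivot position: 5

After partitioning with pivot 23, the array becomes [5, 17, 23, 15, 15, 23, 26]. The pivot is placed at index 5. All elements to the left of the pivot are <= 23, and all elements to the right are > 23.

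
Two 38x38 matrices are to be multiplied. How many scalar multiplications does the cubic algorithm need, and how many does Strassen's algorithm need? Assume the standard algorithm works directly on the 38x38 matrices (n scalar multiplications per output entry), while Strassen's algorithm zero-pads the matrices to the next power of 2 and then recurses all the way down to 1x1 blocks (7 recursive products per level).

Matrix multiplication for 38x38 matrices:

Strassen's algorithm requires power-of-2 dimensions. Pad 38x38 to 64x64 (next power of 2).

Standard algorithm: 38^3 = 54872 multiplications
Strassen's algorithm: 7^(log2(64)) = 7^6 = 117649 multiplications
Difference: 54872 - 117649 = -62777 (Strassen uses MORE here due to padding overhead — for small or just-over-power-of-2 n, padding can outweigh the per-level savings)

Standard: 54872 multiplications (38^3). Strassen: 117649 multiplications (7^6, after padding to 64x64). Strassen reduces 8 recursive multiplications to 7 at each level.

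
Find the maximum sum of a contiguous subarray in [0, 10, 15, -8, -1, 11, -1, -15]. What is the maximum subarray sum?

Using Kadane's algorithm on [0, 10, 15, -8, -1, 11, -1, -15]:

Scanning through the array:
Position 1 (value 10): max_ending_here = 10, max_so_far = 10
Position 2 (value 15): max_ending_here = 25, max_so_far = 25
Position 3 (value -8): max_ending_here = 17, max_so_far = 25
Position 4 (value -1): max_ending_here = 16, max_so_far = 25
Position 5 (value 11): max_ending_here = 27, max_so_far = 27
Position 6 (value -1): max_ending_here = 26, max_so_far = 27
Position 7 (value -15): max_ending_here = 11, max_so_far = 27

Maximum subarray: [0, 10, 15, -8, -1, 11]
Maximum sum: 27

The maximum subarray is [0, 10, 15, -8, -1, 11] with sum 27. This subarray runs from index 0 to index 5.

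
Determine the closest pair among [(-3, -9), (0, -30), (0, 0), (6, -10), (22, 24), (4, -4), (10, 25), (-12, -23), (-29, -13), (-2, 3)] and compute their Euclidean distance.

Computing all pairwise distances among 10 points:

d((-3, -9), (0, -30)) = 21.2132
d((-3, -9), (0, 0)) = 9.4868
d((-3, -9), (6, -10)) = 9.0554
d((-3, -9), (22, 24)) = 41.4005
d((-3, -9), (4, -4)) = 8.6023
d((-3, -9), (10, 25)) = 36.4005
d((-3, -9), (-12, -23)) = 16.6433
d((-3, -9), (-29, -13)) = 26.3059
d((-3, -9), (-2, 3)) = 12.0416
d((0, -30), (0, 0)) = 30.0
d((0, -30), (6, -10)) = 20.8806
d((0, -30), (22, 24)) = 58.3095
d((0, -30), (4, -4)) = 26.3059
d((0, -30), (10, 25)) = 55.9017
d((0, -30), (-12, -23)) = 13.8924
d((0, -30), (-29, -13)) = 33.6155
d((0, -30), (-2, 3)) = 33.0606
d((0, 0), (6, -10)) = 11.6619
d((0, 0), (22, 24)) = 32.5576
d((0, 0), (4, -4)) = 5.6569
d((0, 0), (10, 25)) = 26.9258
d((0, 0), (-12, -23)) = 25.9422
d((0, 0), (-29, -13)) = 31.7805
d((0, 0), (-2, 3)) = 3.6056 <-- minimum
d((6, -10), (22, 24)) = 37.5766
d((6, -10), (4, -4)) = 6.3246
d((6, -10), (10, 25)) = 35.2278
d((6, -10), (-12, -23)) = 22.2036
d((6, -10), (-29, -13)) = 35.1283
d((6, -10), (-2, 3)) = 15.2643
d((22, 24), (4, -4)) = 33.2866
d((22, 24), (10, 25)) = 12.0416
d((22, 24), (-12, -23)) = 58.0086
d((22, 24), (-29, -13)) = 63.0079
d((22, 24), (-2, 3)) = 31.8904
d((4, -4), (10, 25)) = 29.6142
d((4, -4), (-12, -23)) = 24.8395
d((4, -4), (-29, -13)) = 34.2053
d((4, -4), (-2, 3)) = 9.2195
d((10, 25), (-12, -23)) = 52.8015
d((10, 25), (-29, -13)) = 54.4518
d((10, 25), (-2, 3)) = 25.0599
d((-12, -23), (-29, -13)) = 19.7231
d((-12, -23), (-2, 3)) = 27.8568
d((-29, -13), (-2, 3)) = 31.3847

Closest pair: (0, 0) and (-2, 3) with distance 3.6056

The closest pair is (0, 0) and (-2, 3) with Euclidean distance 3.6056. For 10 points, brute-force pairwise comparison is shown above. For large n, the divide-and-conquer algorithm (sort by x, recurse on halves, check the dividing strip) achieves O(n log n).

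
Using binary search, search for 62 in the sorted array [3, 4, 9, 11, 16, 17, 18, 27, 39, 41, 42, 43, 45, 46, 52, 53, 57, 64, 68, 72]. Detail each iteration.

Binary search for 62 in [3, 4, 9, 11, 16, 17, 18, 27, 39, 41, 42, 43, 45, 46, 52, 53, 57, 64, 68, 72]:

lo=0, hi=19, mid=9, arr[mid]=41 -> 41 < 62, search right half
lo=10, hi=19, mid=14, arr[mid]=52 -> 52 < 62, search right half
lo=15, hi=19, mid=17, arr[mid]=64 -> 64 > 62, search left half
lo=15, hi=16, mid=15, arr[mid]=53 -> 53 < 62, search right half
lo=16, hi=16, mid=16, arr[mid]=57 -> 57 < 62, search right half
lo=17 > hi=16, target 62 not found

Binary search determines that 62 is not in the array after 5 comparisons. The search space was exhausted without finding the target.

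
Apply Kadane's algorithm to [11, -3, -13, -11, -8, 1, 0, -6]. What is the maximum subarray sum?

Using Kadane's algorithm on [11, -3, -13, -11, -8, 1, 0, -6]:

Scanning through the array:
Position 1 (value -3): max_ending_here = 8, max_so_far = 11
Position 2 (value -13): max_ending_here = -5, max_so_far = 11
Position 3 (value -11): max_ending_here = -11, max_so_far = 11
Position 4 (value -8): max_ending_here = -8, max_so_far = 11
Position 5 (value 1): max_ending_here = 1, max_so_far = 11
Position 6 (value 0): max_ending_here = 1, max_so_far = 11
Position 7 (value -6): max_ending_here = -5, max_so_far = 11

Maximum subarray: [11]
Maximum sum: 11

The maximum subarray is [11] with sum 11. This subarray runs from index 0 to index 0.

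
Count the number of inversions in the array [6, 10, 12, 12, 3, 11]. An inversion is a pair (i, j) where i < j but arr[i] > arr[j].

Finding inversions in [6, 10, 12, 12, 3, 11]:

(0, 4): arr[0]=6 > arr[4]=3
(1, 4): arr[1]=10 > arr[4]=3
(2, 4): arr[2]=12 > arr[4]=3
(2, 5): arr[2]=12 > arr[5]=11
(3, 4): arr[3]=12 > arr[4]=3
(3, 5): arr[3]=12 > arr[5]=11

Total inversions: 6

The array has 6 inversion(s): (0,4), (1,4), (2,4), (2,5), (3,4), (3,5). Each pair (i,j) satisfies i < j and arr[i] > arr[j].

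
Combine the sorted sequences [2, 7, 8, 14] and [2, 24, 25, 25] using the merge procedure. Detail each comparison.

Merging process:

Compare 2 vs 2: take 2 from left. Merged: [2]
Compare 7 vs 2: take 2 from right. Merged: [2, 2]
Compare 7 vs 24: take 7 from left. Merged: [2, 2, 7]
Compare 8 vs 24: take 8 from left. Merged: [2, 2, 7, 8]
Compare 14 vs 24: take 14 from left. Merged: [2, 2, 7, 8, 14]
Append remaining from right: [24, 25, 25]. Merged: [2, 2, 7, 8, 14, 24, 25, 25]

Final merged array: [2, 2, 7, 8, 14, 24, 25, 25]
Total comparisons: 5

The merged array is [2, 2, 7, 8, 14, 24, 25, 25], requiring 5 comparisons. The merge step runs in O(n) time where n is the total number of elements.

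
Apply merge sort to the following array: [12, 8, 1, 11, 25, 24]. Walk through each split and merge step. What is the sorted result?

Merge sort trace:

Split: [12, 8, 1, 11, 25, 24] -> [12, 8, 1] and [11, 25, 24]
  Split: [12, 8, 1] -> [12] and [8, 1]
    Split: [8, 1] -> [8] and [1]
    Merge: [8] + [1] -> [1, 8]
  Merge: [12] + [1, 8] -> [1, 8, 12]
  Split: [11, 25, 24] -> [11] and [25, 24]
    Split: [25, 24] -> [25] and [24]
    Merge: [25] + [24] -> [24, 25]
  Merge: [11] + [24, 25] -> [11, 24, 25]
Merge: [1, 8, 12] + [11, 24, 25] -> [1, 8, 11, 12, 24, 25]

Final sorted array: [1, 8, 11, 12, 24, 25]

The merge sort proceeds by recursively splitting the array and merging sorted halves.
After all merges, the sorted array is [1, 8, 11, 12, 24, 25].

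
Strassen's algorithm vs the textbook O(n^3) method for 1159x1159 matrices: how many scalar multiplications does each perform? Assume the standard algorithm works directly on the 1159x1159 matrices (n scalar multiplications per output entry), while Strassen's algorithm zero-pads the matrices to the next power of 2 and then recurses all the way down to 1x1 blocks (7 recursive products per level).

Matrix multiplication for 1159x1159 matrices:

Strassen's algorithm requires power-of-2 dimensions. Pad 1159x1159 to 2048x2048 (next power of 2).

Standard algorithm: 1159^3 = 1556862679 multiplications
Strassen's algorithm: 7^(log2(2048)) = 7^11 = 1977326743 multiplications
Difference: 1556862679 - 1977326743 = -420464064 (Strassen uses MORE here due to padding overhead — for small or just-over-power-of-2 n, padding can outweigh the per-level savings)

Standard: 1556862679 multiplications (1159^3). Strassen: 1977326743 multiplications (7^11, after padding to 2048x2048). Strassen reduces 8 recursive multiplications to 7 at each level.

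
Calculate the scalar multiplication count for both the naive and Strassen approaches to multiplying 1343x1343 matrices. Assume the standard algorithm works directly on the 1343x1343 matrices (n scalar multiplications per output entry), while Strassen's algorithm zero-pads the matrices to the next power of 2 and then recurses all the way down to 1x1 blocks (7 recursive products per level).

Matrix multiplication for 1343x1343 matrices:

Strassen's algorithm requires power-of-2 dimensions. Pad 1343x1343 to 2048x2048 (next power of 2).

Standard algorithm: 1343^3 = 2422300607 multiplications
Strassen's algorithm: 7^(log2(2048)) = 7^11 = 1977326743 multiplications
Savings: 2422300607 - 1977326743 = 444973864 multiplications

Standard: 2422300607 multiplications (1343^3). Strassen: 1977326743 multiplications (7^11, after padding to 2048x2048). Strassen reduces 8 recursive multiplications to 7 at each level.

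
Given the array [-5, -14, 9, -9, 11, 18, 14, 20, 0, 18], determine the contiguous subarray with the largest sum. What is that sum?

Using Kadane's algorithm on [-5, -14, 9, -9, 11, 18, 14, 20, 0, 18]:

Scanning through the array:
Position 1 (value -14): max_ending_here = -14, max_so_far = -5
Position 2 (value 9): max_ending_here = 9, max_so_far = 9
Position 3 (value -9): max_ending_here = 0, max_so_far = 9
Position 4 (value 11): max_ending_here = 11, max_so_far = 11
Position 5 (value 18): max_ending_here = 29, max_so_far = 29
Position 6 (value 14): max_ending_here = 43, max_so_far = 43
Position 7 (value 20): max_ending_here = 63, max_so_far = 63
Position 8 (value 0): max_ending_here = 63, max_so_far = 63
Position 9 (value 18): max_ending_here = 81, max_so_far = 81

Maximum subarray: [9, -9, 11, 18, 14, 20, 0, 18]
Maximum sum: 81

The maximum subarray is [9, -9, 11, 18, 14, 20, 0, 18] with sum 81. This subarray runs from index 2 to index 9.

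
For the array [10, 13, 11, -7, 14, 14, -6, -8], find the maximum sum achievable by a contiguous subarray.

Using Kadane's algorithm on [10, 13, 11, -7, 14, 14, -6, -8]:

Scanning through the array:
Position 1 (value 13): max_ending_here = 23, max_so_far = 23
Position 2 (value 11): max_ending_here = 34, max_so_far = 34
Position 3 (value -7): max_ending_here = 27, max_so_far = 34
Position 4 (value 14): max_ending_here = 41, max_so_far = 41
Position 5 (value 14): max_ending_here = 55, max_so_far = 55
Position 6 (value -6): max_ending_here = 49, max_so_far = 55
Position 7 (value -8): max_ending_here = 41, max_so_far = 55

Maximum subarray: [10, 13, 11, -7, 14, 14]
Maximum sum: 55

The maximum subarray is [10, 13, 11, -7, 14, 14] with sum 55. This subarray runs from index 0 to index 5.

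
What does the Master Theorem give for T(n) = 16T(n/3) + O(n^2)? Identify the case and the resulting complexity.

Master Theorem for T(n) = 16T(n/3) + O(n^2):

a = 16, b = 3, c = 2
log_b(a) = log_3(16) = 2.5237

Case 1: c = 2 < log_3(16) = 2.5237
T(n) = O(n^(log_3 16))

For T(n) = 16T(n/3) + O(n^2): log_3(16) = 2.5237. This is Case 1 of the Master Theorem (c < log_b(a), work dominated by leaves), giving O(n^(log_3 16)).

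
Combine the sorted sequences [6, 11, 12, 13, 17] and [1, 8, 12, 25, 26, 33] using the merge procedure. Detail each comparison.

Merging process:

Compare 6 vs 1: take 1 from right. Merged: [1]
Compare 6 vs 8: take 6 from left. Merged: [1, 6]
Compare 11 vs 8: take 8 from right. Merged: [1, 6, 8]
Compare 11 vs 12: take 11 from left. Merged: [1, 6, 8, 11]
Compare 12 vs 12: take 12 from left. Merged: [1, 6, 8, 11, 12]
Compare 13 vs 12: take 12 from right. Merged: [1, 6, 8, 11, 12, 12]
Compare 13 vs 25: take 13 from left. Merged: [1, 6, 8, 11, 12, 12, 13]
Compare 17 vs 25: take 17 from left. Merged: [1, 6, 8, 11, 12, 12, 13, 17]
Append remaining from right: [25, 26, 33]. Merged: [1, 6, 8, 11, 12, 12, 13, 17, 25, 26, 33]

Final merged array: [1, 6, 8, 11, 12, 12, 13, 17, 25, 26, 33]
Total comparisons: 8

The merged array is [1, 6, 8, 11, 12, 12, 13, 17, 25, 26, 33], requiring 8 comparisons. The merge step runs in O(n) time where n is the total number of elements.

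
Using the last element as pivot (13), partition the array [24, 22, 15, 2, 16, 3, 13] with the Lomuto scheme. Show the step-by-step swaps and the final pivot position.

Lomuto partition with pivot = 13:

Initial array: [24, 22, 15, 2, 16, 3, 13]

arr[0]=24 > 13: no swap
arr[1]=22 > 13: no swap
arr[2]=15 > 13: no swap
arr[3]=2 <= 13: swap with position 0, array becomes [2, 22, 15, 24, 16, 3, 13]
arr[4]=16 > 13: no swap
arr[5]=3 <= 13: swap with position 1, array becomes [2, 3, 15, 24, 16, 22, 13]

Place pivot at position 2: [2, 3, 13, 24, 16, 22, 15]
Pivot position: 2

After partitioning with pivot 13, the array becomes [2, 3, 13, 24, 16, 22, 15]. The pivot is placed at index 2. All elements to the left of the pivot are <= 13, and all elements to the right are > 13.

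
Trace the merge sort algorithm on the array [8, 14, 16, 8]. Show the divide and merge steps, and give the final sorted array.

Merge sort trace:

Split: [8, 14, 16, 8] -> [8, 14] and [16, 8]
  Split: [8, 14] -> [8] and [14]
  Merge: [8] + [14] -> [8, 14]
  Split: [16, 8] -> [16] and [8]
  Merge: [16] + [8] -> [8, 16]
Merge: [8, 14] + [8, 16] -> [8, 8, 14, 16]

Final sorted array: [8, 8, 14, 16]

The merge sort proceeds by recursively splitting the array and merging sorted halves.
After all merges, the sorted array is [8, 8, 14, 16].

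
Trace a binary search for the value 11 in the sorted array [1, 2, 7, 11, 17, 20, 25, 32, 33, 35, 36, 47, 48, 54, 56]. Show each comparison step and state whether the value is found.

Binary search for 11 in [1, 2, 7, 11, 17, 20, 25, 32, 33, 35, 36, 47, 48, 54, 56]:

lo=0, hi=14, mid=7, arr[mid]=32 -> 32 > 11, search left half
lo=0, hi=6, mid=3, arr[mid]=11 -> Found target at index 3!

Binary search finds 11 at index 3 after 2 comparisons. The search repeatedly halves the search space by comparing with the middle element.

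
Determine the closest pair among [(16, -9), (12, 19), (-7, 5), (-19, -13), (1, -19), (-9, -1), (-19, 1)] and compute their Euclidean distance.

Computing all pairwise distances among 7 points:

d((16, -9), (12, 19)) = 28.2843
d((16, -9), (-7, 5)) = 26.9258
d((16, -9), (-19, -13)) = 35.2278
d((16, -9), (1, -19)) = 18.0278
d((16, -9), (-9, -1)) = 26.2488
d((16, -9), (-19, 1)) = 36.4005
d((12, 19), (-7, 5)) = 23.6008
d((12, 19), (-19, -13)) = 44.5533
d((12, 19), (1, -19)) = 39.5601
d((12, 19), (-9, -1)) = 29.0
d((12, 19), (-19, 1)) = 35.8469
d((-7, 5), (-19, -13)) = 21.6333
d((-7, 5), (1, -19)) = 25.2982
d((-7, 5), (-9, -1)) = 6.3246 <-- minimum
d((-7, 5), (-19, 1)) = 12.6491
d((-19, -13), (1, -19)) = 20.8806
d((-19, -13), (-9, -1)) = 15.6205
d((-19, -13), (-19, 1)) = 14.0
d((1, -19), (-9, -1)) = 20.5913
d((1, -19), (-19, 1)) = 28.2843
d((-9, -1), (-19, 1)) = 10.198

Closest pair: (-7, 5) and (-9, -1) with distance 6.3246

The closest pair is (-7, 5) and (-9, -1) with Euclidean distance 6.3246. For 7 points, brute-force pairwise comparison is shown above. For large n, the divide-and-conquer algorithm (sort by x, recurse on halves, check the dividing strip) achieves O(n log n).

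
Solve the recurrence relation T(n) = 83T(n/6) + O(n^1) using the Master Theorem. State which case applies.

Master Theorem for T(n) = 83T(n/6) + O(n^1):

a = 83, b = 6, c = 1
log_b(a) = log_6(83) = 2.4662

Case 1: c = 1 < log_6(83) = 2.4662
T(n) = O(n^(log_6 83))

For T(n) = 83T(n/6) + O(n^1): log_6(83) = 2.4662. This is Case 1 of the Master Theorem (c < log_b(a), work dominated by leaves), giving O(n^(log_6 83)).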